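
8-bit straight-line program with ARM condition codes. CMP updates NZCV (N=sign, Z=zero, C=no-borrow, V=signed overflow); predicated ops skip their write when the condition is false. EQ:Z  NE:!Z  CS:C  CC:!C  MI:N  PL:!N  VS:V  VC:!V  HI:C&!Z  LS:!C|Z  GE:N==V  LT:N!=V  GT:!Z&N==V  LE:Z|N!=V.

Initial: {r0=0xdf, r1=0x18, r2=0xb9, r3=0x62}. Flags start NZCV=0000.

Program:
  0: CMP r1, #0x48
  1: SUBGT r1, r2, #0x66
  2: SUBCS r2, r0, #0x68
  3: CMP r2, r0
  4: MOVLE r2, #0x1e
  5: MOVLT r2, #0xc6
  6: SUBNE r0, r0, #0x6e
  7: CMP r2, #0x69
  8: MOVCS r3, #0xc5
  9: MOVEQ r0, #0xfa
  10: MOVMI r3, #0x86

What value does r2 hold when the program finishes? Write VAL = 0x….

VAL = 0xc6

0: ✓ CMP  NZCV=1000
1: · SUBGT
2: · SUBCS
3: ✓ CMP  NZCV=1000
4: ✓ MOVLE  r2←0x1e
5: ✓ MOVLT  r2←0xc6
6: ✓ SUBNE  r0←0x71
7: ✓ CMP  NZCV=0011
8: ✓ MOVCS  r3←0xc5
9: · MOVEQ
10: · MOVMI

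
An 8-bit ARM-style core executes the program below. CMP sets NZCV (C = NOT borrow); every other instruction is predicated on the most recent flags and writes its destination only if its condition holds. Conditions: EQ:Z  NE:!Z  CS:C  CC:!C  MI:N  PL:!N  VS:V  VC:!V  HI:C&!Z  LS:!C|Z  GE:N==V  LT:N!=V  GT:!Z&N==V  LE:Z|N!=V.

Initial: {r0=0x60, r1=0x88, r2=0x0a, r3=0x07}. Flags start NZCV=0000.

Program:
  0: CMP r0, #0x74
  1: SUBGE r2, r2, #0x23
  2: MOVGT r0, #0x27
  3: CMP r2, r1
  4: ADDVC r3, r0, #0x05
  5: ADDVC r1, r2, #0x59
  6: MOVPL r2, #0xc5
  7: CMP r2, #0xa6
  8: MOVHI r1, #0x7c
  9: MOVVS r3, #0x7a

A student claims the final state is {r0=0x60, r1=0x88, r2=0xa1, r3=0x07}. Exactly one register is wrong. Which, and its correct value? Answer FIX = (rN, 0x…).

[0] flags=1000 → (cmp)
[1] flags=1000 GE?F → skip
[2] flags=1000 GT?F → skip
[3] flags=1001 → (cmp)
[4] flags=1001 VC?F → skip
[5] flags=1001 VC?F → skip
[6] flags=1001 PL?F → skip
[7] flags=0000 → (cmp)
[8] flags=0000 HI?F → skip
[9] flags=0000 VS?F → skip

FIX = (r2, 0x0a)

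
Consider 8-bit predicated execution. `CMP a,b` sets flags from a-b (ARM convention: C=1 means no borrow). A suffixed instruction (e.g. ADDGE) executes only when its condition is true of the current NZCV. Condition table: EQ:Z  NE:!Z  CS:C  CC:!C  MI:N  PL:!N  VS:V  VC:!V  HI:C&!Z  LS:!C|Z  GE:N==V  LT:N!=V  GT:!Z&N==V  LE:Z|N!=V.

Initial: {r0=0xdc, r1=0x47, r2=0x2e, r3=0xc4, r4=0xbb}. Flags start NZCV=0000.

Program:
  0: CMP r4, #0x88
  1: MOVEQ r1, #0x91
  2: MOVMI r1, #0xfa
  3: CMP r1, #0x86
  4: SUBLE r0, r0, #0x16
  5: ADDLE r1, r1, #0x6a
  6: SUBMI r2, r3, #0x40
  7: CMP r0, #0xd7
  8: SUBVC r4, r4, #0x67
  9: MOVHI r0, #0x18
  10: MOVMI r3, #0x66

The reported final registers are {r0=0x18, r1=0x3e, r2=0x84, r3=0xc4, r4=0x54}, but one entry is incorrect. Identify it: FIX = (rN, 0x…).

FIX = (r1, 0x47)

0: ✓ CMP  NZCV=0010
1: · MOVEQ
2: · MOVMI
3: ✓ CMP  NZCV=1001
4: · SUBLE
5: · ADDLE
6: ✓ SUBMI  r2←0x84
7: ✓ CMP  NZCV=0010
8: ✓ SUBVC  r4←0x54
9: ✓ MOVHI  r0←0x18
10: · MOVMI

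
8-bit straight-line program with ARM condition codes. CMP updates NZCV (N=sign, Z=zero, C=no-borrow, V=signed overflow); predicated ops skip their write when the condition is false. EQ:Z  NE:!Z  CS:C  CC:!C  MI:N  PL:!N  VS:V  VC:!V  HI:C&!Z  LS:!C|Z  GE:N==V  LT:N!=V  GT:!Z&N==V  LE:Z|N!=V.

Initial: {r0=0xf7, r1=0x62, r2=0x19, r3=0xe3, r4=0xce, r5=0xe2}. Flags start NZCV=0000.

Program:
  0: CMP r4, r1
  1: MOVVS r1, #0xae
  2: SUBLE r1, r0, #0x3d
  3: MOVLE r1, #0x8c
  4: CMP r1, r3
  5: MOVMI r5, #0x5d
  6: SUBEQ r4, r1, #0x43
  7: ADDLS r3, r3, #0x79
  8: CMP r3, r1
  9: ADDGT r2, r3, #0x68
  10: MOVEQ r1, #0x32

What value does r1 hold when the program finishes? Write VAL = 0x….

VAL = 0x8c

0: ✓ CMP  NZCV=0011
1: ✓ MOVVS  r1←0xae
2: ✓ SUBLE  r1←0xba
3: ✓ MOVLE  r1←0x8c
4: ✓ CMP  NZCV=1000
5: ✓ MOVMI  r5←0x5d
6: · SUBEQ
7: ✓ ADDLS  r3←0x5c
8: ✓ CMP  NZCV=1001
9: ✓ ADDGT  r2←0xc4
10: · MOVEQ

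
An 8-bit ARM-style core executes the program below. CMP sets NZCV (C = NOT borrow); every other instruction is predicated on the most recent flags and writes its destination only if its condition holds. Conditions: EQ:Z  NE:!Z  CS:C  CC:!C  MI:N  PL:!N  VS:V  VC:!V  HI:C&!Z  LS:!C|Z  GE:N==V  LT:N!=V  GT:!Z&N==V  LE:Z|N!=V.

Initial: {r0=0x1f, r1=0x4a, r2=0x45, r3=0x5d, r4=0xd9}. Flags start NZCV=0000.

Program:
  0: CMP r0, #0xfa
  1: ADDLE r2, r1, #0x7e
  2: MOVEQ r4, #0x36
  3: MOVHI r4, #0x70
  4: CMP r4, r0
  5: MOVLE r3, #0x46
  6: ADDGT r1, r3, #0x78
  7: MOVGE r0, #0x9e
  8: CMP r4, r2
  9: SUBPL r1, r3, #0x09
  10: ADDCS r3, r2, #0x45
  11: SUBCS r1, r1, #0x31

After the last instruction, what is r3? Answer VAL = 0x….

0: ✓ CMP  NZCV=0000
1: · ADDLE
2: · MOVEQ
3: · MOVHI
4: ✓ CMP  NZCV=1010
5: ✓ MOVLE  r3←0x46
6: · ADDGT
7: · MOVGE
8: ✓ CMP  NZCV=1010
9: · SUBPL
10: ✓ ADDCS  r3←0x8a
11: ✓ SUBCS  r1←0x19

VAL = 0x8a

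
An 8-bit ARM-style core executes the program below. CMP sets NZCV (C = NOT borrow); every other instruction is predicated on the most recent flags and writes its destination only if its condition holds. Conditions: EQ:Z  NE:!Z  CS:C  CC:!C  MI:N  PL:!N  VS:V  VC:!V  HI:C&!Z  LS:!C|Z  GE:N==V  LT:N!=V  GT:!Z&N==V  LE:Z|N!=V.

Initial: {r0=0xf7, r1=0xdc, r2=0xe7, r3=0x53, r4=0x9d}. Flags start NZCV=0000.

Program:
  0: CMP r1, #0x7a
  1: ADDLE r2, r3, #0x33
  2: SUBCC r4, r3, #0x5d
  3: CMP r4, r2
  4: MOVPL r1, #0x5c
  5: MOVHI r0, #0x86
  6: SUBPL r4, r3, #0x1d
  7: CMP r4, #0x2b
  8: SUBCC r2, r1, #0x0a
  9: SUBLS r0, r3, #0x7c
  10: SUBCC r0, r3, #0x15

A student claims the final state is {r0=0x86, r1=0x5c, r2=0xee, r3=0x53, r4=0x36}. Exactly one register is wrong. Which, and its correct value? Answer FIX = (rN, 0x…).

FIX = (r2, 0x86)

[0] flags=0011 → (cmp)
[1] flags=0011 LE?T → r2=0x86
[2] flags=0011 CC?F → skip
[3] flags=0010 → (cmp)
[4] flags=0010 PL?T → r1=0x5c
[5] flags=0010 HI?T → r0=0x86
[6] flags=0010 PL?T → r4=0x36
[7] flags=0010 → (cmp)
[8] flags=0010 CC?F → skip
[9] flags=0010 LS?F → skip
[10] flags=0010 CC?F → skip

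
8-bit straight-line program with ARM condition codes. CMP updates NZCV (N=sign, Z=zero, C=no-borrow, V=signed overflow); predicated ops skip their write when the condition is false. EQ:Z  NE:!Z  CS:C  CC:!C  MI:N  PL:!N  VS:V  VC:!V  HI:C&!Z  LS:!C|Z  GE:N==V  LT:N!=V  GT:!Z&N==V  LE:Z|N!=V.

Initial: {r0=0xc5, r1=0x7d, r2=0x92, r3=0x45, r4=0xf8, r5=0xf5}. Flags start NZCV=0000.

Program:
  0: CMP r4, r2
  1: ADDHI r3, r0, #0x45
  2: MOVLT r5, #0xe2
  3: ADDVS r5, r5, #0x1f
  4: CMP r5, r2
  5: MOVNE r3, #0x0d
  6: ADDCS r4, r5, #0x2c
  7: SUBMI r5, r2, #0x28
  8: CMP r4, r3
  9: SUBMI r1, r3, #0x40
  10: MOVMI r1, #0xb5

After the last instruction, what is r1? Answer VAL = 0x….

VAL = 0x7d

0: ✓ CMP  NZCV=0010
1: ✓ ADDHI  r3←0x0a
2: · MOVLT
3: · ADDVS
4: ✓ CMP  NZCV=0010
5: ✓ MOVNE  r3←0x0d
6: ✓ ADDCS  r4←0x21
7: · SUBMI
8: ✓ CMP  NZCV=0010
9: · SUBMI
10: · MOVMI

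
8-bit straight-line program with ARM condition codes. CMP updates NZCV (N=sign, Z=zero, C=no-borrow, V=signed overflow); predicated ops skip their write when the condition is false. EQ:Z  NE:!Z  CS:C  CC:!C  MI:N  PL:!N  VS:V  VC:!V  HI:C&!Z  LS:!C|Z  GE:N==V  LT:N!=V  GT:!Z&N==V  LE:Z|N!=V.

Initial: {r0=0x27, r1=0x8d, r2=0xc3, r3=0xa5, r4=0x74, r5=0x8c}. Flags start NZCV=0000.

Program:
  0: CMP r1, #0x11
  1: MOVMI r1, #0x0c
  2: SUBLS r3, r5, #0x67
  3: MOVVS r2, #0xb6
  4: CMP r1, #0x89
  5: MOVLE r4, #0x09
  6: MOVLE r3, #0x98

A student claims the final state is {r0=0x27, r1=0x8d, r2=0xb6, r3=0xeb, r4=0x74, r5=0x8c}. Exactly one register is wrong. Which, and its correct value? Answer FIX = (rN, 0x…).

FIX = (r3, 0xa5)

[0] flags=0011 → (cmp)
[1] flags=0011 MI?F → skip
[2] flags=0011 LS?F → skip
[3] flags=0011 VS?T → r2=0xb6
[4] flags=0010 → (cmp)
[5] flags=0010 LE?F → skip
[6] flags=0010 LE?F → skip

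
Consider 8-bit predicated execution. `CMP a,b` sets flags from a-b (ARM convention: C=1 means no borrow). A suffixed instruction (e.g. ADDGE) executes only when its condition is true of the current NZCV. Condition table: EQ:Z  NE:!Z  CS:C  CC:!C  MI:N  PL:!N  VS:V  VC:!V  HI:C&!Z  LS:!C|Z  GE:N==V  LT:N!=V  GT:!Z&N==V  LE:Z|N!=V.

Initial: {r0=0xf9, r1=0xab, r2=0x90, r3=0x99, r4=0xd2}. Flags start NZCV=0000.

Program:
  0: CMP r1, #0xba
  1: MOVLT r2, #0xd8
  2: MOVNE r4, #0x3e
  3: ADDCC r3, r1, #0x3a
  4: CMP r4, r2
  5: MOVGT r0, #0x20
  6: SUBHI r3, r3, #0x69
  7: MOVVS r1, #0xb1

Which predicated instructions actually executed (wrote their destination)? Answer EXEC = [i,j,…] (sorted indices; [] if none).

0: ✓ CMP  NZCV=1000
1: ✓ MOVLT  r2←0xd8
2: ✓ MOVNE  r4←0x3e
3: ✓ ADDCC  r3←0xe5
4: ✓ CMP  NZCV=0000
5: ✓ MOVGT  r0←0x20
6: · SUBHI
7: · MOVVS

EXEC = [1,2,3,5]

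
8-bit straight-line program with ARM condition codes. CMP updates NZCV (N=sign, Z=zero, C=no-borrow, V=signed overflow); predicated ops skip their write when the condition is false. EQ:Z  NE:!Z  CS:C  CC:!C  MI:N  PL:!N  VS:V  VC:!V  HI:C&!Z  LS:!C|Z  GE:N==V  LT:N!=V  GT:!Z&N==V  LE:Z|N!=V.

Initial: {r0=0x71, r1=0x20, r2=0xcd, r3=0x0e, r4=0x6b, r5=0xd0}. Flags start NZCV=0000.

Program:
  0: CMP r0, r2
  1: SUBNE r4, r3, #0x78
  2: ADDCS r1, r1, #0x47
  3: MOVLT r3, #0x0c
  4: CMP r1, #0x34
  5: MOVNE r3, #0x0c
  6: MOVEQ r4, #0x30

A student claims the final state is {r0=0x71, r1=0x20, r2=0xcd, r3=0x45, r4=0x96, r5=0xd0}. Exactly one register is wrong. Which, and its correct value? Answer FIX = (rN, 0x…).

FIX = (r3, 0x0c)

[0] flags=1001 → (cmp)
[1] flags=1001 NE?T → r4=0x96
[2] flags=1001 CS?F → skip
[3] flags=1001 LT?F → skip
[4] flags=1000 → (cmp)
[5] flags=1000 NE?T → r3=0x0c
[6] flags=1000 EQ?F → skip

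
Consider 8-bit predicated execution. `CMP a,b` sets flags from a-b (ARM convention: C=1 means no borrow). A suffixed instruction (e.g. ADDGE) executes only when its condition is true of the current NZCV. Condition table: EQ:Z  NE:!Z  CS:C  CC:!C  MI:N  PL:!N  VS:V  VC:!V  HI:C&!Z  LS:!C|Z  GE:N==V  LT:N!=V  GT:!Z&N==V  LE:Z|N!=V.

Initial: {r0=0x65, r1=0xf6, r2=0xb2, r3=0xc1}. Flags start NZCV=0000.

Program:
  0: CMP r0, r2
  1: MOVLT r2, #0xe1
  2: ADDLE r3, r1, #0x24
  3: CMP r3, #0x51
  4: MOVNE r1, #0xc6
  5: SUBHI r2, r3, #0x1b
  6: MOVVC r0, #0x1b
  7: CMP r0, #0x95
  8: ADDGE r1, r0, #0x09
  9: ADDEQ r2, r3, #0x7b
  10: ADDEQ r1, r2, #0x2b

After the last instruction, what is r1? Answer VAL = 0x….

VAL = 0x6e

0: ✓ CMP  NZCV=1001
1: · MOVLT
2: · ADDLE
3: ✓ CMP  NZCV=0011
4: ✓ MOVNE  r1←0xc6
5: ✓ SUBHI  r2←0xa6
6: · MOVVC
7: ✓ CMP  NZCV=1001
8: ✓ ADDGE  r1←0x6e
9: · ADDEQ
10: · ADDEQ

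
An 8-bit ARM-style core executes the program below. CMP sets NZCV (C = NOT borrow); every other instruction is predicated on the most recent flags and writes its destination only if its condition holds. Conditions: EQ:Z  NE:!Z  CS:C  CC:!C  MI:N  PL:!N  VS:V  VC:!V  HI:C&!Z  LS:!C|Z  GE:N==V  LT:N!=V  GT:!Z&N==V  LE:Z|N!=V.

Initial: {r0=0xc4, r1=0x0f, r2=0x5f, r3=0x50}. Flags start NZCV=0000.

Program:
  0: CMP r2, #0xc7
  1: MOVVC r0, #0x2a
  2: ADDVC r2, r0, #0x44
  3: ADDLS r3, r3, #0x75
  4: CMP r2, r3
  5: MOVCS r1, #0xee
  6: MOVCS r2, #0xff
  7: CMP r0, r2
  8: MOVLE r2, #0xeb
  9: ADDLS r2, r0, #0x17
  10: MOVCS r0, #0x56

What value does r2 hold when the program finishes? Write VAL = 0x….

[0] flags=1001 → (cmp)
[1] flags=1001 VC?F → skip
[2] flags=1001 VC?F → skip
[3] flags=1001 LS?T → r3=0xc5
[4] flags=1001 → (cmp)
[5] flags=1001 CS?F → skip
[6] flags=1001 CS?F → skip
[7] flags=0011 → (cmp)
[8] flags=0011 LE?T → r2=0xeb
[9] flags=0011 LS?F → skip
[10] flags=0011 CS?T → r0=0x56

VAL = 0xeb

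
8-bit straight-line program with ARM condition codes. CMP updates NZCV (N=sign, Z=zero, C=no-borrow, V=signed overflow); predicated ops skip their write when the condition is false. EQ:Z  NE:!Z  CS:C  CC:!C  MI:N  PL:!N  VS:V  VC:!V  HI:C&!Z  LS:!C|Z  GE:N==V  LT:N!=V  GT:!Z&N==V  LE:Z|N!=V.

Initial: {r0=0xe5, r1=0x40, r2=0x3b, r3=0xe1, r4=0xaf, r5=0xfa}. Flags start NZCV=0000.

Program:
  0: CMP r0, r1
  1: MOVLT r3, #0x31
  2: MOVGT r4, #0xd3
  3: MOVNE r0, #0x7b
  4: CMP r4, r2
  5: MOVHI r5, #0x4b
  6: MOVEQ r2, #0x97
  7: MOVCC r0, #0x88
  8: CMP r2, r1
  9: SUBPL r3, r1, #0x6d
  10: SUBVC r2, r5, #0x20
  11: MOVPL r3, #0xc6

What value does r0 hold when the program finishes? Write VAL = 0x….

0: ✓ CMP  NZCV=1010
1: ✓ MOVLT  r3←0x31
2: · MOVGT
3: ✓ MOVNE  r0←0x7b
4: ✓ CMP  NZCV=0011
5: ✓ MOVHI  r5←0x4b
6: · MOVEQ
7: · MOVCC
8: ✓ CMP  NZCV=1000
9: · SUBPL
10: ✓ SUBVC  r2←0x2b
11: · MOVPL

VAL = 0x7b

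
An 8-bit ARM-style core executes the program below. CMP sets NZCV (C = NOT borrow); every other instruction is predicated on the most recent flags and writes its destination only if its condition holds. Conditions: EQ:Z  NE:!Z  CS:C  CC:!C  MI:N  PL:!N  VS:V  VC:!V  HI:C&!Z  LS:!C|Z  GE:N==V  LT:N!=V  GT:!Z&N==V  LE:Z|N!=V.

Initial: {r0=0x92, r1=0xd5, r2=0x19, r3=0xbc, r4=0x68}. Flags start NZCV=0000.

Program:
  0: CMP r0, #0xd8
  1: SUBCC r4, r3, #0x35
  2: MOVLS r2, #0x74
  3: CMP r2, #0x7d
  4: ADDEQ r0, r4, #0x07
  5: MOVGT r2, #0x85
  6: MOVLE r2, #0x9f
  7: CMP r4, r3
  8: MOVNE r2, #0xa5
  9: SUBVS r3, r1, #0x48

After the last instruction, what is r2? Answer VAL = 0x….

0: ✓ CMP  NZCV=1000
1: ✓ SUBCC  r4←0x87
2: ✓ MOVLS  r2←0x74
3: ✓ CMP  NZCV=1000
4: · ADDEQ
5: · MOVGT
6: ✓ MOVLE  r2←0x9f
7: ✓ CMP  NZCV=1000
8: ✓ MOVNE  r2←0xa5
9: · SUBVS

VAL = 0xa5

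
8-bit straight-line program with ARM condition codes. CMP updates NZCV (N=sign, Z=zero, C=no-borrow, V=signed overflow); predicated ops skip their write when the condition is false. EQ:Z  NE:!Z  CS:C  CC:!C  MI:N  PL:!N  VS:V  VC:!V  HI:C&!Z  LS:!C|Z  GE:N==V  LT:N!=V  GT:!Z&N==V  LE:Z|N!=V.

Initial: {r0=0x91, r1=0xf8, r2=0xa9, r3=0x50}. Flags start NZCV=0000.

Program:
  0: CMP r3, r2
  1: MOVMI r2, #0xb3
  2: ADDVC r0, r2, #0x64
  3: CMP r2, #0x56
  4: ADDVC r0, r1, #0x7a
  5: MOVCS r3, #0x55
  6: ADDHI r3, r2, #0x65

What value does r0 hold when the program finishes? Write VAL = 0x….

VAL = 0x91

0: ✓ CMP  NZCV=1001
1: ✓ MOVMI  r2←0xb3
2: · ADDVC
3: ✓ CMP  NZCV=0011
4: · ADDVC
5: ✓ MOVCS  r3←0x55
6: ✓ ADDHI  r3←0x18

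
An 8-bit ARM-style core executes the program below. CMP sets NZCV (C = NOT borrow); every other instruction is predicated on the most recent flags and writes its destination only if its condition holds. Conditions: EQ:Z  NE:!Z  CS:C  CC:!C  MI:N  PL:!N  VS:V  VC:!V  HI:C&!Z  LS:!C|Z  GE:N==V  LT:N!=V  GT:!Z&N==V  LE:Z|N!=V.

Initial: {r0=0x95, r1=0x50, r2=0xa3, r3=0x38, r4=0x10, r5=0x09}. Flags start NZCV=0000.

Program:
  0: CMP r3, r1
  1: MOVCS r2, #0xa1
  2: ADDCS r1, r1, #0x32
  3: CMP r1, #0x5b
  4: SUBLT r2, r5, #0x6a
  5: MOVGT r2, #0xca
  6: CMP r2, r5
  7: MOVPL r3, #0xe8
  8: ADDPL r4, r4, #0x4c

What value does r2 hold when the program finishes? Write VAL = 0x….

VAL = 0x9f

[0] flags=1000 → (cmp)
[1] flags=1000 CS?F → skip
[2] flags=1000 CS?F → skip
[3] flags=1000 → (cmp)
[4] flags=1000 LT?T → r2=0x9f
[5] flags=1000 GT?F → skip
[6] flags=1010 → (cmp)
[7] flags=1010 PL?F → skip
[8] flags=1010 PL?F → skip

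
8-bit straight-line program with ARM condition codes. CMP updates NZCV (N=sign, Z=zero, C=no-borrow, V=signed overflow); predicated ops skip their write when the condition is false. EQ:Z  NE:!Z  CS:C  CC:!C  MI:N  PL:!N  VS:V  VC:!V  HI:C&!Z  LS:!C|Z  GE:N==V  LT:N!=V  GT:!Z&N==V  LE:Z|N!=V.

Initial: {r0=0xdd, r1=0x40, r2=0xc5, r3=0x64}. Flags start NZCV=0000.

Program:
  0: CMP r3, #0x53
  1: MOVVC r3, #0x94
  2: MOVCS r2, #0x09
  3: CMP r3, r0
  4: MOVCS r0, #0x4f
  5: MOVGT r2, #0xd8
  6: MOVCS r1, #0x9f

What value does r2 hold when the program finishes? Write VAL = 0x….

[0] flags=0010 → (cmp)
[1] flags=0010 VC?T → r3=0x94
[2] flags=0010 CS?T → r2=0x09
[3] flags=1000 → (cmp)
[4] flags=1000 CS?F → skip
[5] flags=1000 GT?F → skip
[6] flags=1000 CS?F → skip

VAL = 0x09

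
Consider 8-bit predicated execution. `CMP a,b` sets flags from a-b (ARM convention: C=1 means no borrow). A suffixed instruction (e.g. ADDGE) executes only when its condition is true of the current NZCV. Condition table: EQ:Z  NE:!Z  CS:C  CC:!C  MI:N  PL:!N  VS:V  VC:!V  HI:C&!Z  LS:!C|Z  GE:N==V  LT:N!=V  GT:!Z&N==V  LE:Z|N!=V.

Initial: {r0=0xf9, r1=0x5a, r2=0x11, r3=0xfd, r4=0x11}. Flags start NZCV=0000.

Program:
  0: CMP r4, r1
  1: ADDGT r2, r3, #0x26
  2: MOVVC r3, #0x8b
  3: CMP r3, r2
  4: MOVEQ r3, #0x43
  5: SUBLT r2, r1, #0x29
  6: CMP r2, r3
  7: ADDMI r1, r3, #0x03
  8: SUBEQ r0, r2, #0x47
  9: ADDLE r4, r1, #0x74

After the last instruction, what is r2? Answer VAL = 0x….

[0] flags=1000 → (cmp)
[1] flags=1000 GT?F → skip
[2] flags=1000 VC?T → r3=0x8b
[3] flags=0011 → (cmp)
[4] flags=0011 EQ?F → skip
[5] flags=0011 LT?T → r2=0x31
[6] flags=1001 → (cmp)
[7] flags=1001 MI?T → r1=0x8e
[8] flags=1001 EQ?F → skip
[9] flags=1001 LE?F → skip

VAL = 0x31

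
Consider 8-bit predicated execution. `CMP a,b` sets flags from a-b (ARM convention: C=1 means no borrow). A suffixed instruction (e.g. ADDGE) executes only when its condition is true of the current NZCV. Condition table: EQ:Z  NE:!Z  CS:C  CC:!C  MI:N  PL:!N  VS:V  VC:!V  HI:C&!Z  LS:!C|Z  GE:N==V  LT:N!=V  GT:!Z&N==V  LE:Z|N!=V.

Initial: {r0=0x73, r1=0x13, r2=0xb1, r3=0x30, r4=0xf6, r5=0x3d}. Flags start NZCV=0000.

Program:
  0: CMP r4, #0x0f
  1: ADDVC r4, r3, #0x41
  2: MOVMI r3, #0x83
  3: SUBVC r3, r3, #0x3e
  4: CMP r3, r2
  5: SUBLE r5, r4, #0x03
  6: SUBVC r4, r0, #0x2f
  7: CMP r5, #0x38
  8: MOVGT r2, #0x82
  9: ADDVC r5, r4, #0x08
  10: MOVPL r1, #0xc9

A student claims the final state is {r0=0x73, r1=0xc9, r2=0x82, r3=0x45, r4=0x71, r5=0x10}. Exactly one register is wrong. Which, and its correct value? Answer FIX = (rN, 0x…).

FIX = (r5, 0x79)

0: ✓ CMP  NZCV=1010
1: ✓ ADDVC  r4←0x71
2: ✓ MOVMI  r3←0x83
3: ✓ SUBVC  r3←0x45
4: ✓ CMP  NZCV=1001
5: · SUBLE
6: · SUBVC
7: ✓ CMP  NZCV=0010
8: ✓ MOVGT  r2←0x82
9: ✓ ADDVC  r5←0x79
10: ✓ MOVPL  r1←0xc9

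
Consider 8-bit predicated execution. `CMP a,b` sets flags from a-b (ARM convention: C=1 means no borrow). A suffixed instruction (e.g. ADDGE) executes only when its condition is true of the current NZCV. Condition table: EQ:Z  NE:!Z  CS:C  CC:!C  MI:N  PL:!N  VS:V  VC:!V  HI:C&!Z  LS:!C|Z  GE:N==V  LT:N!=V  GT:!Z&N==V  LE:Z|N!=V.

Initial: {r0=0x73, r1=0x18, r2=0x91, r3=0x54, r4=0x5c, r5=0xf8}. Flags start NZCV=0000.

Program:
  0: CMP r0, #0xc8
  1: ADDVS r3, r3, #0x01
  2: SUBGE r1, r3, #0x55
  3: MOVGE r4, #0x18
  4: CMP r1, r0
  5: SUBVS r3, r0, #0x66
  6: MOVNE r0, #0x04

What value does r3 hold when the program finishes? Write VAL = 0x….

VAL = 0x55

[0] flags=1001 → (cmp)
[1] flags=1001 VS?T → r3=0x55
[2] flags=1001 GE?T → r1=0x00
[3] flags=1001 GE?T → r4=0x18
[4] flags=1000 → (cmp)
[5] flags=1000 VS?F → skip
[6] flags=1000 NE?T → r0=0x04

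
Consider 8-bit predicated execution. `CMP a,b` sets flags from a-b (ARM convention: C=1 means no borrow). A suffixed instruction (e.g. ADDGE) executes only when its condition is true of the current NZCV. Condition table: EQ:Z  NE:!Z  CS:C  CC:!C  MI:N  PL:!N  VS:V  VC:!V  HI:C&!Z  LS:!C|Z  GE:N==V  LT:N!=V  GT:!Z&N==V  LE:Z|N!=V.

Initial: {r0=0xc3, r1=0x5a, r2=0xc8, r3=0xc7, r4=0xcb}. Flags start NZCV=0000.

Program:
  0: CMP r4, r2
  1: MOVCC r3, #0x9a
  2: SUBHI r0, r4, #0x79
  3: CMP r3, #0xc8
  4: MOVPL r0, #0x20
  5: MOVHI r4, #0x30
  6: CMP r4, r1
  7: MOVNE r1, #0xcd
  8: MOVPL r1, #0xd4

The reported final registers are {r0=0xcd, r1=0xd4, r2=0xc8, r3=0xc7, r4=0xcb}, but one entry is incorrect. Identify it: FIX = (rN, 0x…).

FIX = (r0, 0x52)

[0] flags=0010 → (cmp)
[1] flags=0010 CC?F → skip
[2] flags=0010 HI?T → r0=0x52
[3] flags=1000 → (cmp)
[4] flags=1000 PL?F → skip
[5] flags=1000 HI?F → skip
[6] flags=0011 → (cmp)
[7] flags=0011 NE?T → r1=0xcd
[8] flags=0011 PL?T → r1=0xd4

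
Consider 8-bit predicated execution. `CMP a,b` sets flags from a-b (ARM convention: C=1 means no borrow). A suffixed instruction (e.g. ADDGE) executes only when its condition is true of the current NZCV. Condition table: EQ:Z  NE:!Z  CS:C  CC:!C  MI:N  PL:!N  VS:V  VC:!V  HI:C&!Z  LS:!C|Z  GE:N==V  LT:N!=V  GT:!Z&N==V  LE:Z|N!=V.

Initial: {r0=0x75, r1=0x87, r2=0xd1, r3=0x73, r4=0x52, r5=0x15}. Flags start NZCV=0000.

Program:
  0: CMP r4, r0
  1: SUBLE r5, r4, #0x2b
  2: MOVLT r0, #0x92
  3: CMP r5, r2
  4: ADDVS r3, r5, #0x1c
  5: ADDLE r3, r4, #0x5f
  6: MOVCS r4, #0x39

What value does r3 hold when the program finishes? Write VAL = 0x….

VAL = 0x73

[0] flags=1000 → (cmp)
[1] flags=1000 LE?T → r5=0x27
[2] flags=1000 LT?T → r0=0x92
[3] flags=0000 → (cmp)
[4] flags=0000 VS?F → skip
[5] flags=0000 LE?F → skip
[6] flags=0000 CS?F → skip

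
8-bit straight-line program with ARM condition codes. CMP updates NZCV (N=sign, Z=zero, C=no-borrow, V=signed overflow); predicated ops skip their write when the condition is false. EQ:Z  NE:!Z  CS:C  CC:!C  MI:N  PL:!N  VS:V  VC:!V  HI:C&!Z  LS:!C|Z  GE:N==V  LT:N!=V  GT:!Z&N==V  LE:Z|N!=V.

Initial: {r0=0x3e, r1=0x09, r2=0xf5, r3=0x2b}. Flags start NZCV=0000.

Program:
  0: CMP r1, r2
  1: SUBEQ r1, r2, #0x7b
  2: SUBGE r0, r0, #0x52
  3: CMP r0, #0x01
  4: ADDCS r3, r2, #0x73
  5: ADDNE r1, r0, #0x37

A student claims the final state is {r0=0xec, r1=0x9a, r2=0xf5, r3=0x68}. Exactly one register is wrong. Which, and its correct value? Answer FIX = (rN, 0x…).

FIX = (r1, 0x23)

0: ✓ CMP  NZCV=0000
1: · SUBEQ
2: ✓ SUBGE  r0←0xec
3: ✓ CMP  NZCV=1010
4: ✓ ADDCS  r3←0x68
5: ✓ ADDNE  r1←0x23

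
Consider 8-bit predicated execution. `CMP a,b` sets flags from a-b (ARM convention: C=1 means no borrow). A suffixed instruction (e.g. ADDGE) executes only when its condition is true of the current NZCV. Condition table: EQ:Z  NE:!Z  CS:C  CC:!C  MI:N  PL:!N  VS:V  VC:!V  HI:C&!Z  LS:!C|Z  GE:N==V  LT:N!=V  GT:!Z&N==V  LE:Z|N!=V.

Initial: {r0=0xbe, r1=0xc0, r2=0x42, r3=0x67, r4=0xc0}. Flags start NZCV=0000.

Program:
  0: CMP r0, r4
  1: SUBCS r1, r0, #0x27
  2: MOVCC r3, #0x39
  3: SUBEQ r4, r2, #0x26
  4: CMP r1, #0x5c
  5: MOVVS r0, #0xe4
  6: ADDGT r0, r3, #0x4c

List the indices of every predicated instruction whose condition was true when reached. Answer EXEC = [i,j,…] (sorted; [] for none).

[0] flags=1000 → (cmp)
[1] flags=1000 CS?F → skip
[2] flags=1000 CC?T → r3=0x39
[3] flags=1000 EQ?F → skip
[4] flags=0011 → (cmp)
[5] flags=0011 VS?T → r0=0xe4
[6] flags=0011 GT?F → skip

EXEC = [2,5]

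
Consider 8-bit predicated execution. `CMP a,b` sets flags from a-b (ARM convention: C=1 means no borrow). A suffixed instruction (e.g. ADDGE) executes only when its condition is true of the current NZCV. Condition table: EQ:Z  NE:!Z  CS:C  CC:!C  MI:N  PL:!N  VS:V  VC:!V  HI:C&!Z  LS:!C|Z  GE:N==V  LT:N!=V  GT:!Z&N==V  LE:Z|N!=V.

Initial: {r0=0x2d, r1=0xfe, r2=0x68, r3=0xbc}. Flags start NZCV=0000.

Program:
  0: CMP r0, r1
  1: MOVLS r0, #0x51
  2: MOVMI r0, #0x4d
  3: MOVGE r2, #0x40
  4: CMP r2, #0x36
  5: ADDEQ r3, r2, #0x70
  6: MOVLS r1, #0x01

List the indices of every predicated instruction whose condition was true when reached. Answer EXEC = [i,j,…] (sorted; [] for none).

0: ✓ CMP  NZCV=0000
1: ✓ MOVLS  r0←0x51
2: · MOVMI
3: ✓ MOVGE  r2←0x40
4: ✓ CMP  NZCV=0010
5: · ADDEQ
6: · MOVLS

EXEC = [1,3]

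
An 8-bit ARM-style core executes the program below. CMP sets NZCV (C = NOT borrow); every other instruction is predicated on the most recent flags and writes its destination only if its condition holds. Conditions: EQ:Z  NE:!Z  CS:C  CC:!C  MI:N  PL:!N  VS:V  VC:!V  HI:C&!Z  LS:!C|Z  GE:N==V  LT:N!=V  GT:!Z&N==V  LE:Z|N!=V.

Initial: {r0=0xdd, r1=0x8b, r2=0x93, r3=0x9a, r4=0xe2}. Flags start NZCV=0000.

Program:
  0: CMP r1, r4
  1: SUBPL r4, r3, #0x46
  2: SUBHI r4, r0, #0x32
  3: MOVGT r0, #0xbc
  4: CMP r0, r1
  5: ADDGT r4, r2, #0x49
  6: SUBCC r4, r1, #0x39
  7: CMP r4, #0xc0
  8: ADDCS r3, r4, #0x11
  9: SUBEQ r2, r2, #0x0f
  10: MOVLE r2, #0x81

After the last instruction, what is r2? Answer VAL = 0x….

VAL = 0x93

0: ✓ CMP  NZCV=1000
1: · SUBPL
2: · SUBHI
3: · MOVGT
4: ✓ CMP  NZCV=0010
5: ✓ ADDGT  r4←0xdc
6: · SUBCC
7: ✓ CMP  NZCV=0010
8: ✓ ADDCS  r3←0xed
9: · SUBEQ
10: · MOVLE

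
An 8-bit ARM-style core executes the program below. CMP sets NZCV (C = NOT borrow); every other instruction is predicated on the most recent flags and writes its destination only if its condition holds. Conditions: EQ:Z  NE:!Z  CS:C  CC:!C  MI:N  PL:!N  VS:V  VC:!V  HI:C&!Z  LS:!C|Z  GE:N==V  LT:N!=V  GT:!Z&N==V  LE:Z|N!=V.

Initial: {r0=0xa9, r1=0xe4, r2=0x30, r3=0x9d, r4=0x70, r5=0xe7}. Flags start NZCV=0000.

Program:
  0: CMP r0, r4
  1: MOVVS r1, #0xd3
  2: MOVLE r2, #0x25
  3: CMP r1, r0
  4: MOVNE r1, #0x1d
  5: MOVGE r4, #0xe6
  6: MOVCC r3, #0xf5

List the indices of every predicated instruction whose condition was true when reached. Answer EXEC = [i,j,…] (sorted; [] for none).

EXEC = [1,2,4,5]

[0] flags=0011 → (cmp)
[1] flags=0011 VS?T → r1=0xd3
[2] flags=0011 LE?T → r2=0x25
[3] flags=0010 → (cmp)
[4] flags=0010 NE?T → r1=0x1d
[5] flags=0010 GE?T → r4=0xe6
[6] flags=0010 CC?F → skip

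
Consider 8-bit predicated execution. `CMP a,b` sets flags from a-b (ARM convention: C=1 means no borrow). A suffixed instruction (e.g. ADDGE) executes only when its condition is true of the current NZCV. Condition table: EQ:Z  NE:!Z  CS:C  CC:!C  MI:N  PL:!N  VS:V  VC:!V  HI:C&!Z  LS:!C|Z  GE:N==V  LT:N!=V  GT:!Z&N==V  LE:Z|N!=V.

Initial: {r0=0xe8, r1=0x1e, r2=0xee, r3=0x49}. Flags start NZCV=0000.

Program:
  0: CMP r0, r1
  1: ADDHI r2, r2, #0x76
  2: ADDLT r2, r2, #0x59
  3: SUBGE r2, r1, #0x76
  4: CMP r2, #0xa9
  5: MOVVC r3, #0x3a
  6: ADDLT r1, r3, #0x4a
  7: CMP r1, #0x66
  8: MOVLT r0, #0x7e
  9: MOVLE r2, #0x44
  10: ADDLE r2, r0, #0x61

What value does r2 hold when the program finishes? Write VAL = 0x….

VAL = 0xdf

0: ✓ CMP  NZCV=1010
1: ✓ ADDHI  r2←0x64
2: ✓ ADDLT  r2←0xbd
3: · SUBGE
4: ✓ CMP  NZCV=0010
5: ✓ MOVVC  r3←0x3a
6: · ADDLT
7: ✓ CMP  NZCV=1000
8: ✓ MOVLT  r0←0x7e
9: ✓ MOVLE  r2←0x44
10: ✓ ADDLE  r2←0xdf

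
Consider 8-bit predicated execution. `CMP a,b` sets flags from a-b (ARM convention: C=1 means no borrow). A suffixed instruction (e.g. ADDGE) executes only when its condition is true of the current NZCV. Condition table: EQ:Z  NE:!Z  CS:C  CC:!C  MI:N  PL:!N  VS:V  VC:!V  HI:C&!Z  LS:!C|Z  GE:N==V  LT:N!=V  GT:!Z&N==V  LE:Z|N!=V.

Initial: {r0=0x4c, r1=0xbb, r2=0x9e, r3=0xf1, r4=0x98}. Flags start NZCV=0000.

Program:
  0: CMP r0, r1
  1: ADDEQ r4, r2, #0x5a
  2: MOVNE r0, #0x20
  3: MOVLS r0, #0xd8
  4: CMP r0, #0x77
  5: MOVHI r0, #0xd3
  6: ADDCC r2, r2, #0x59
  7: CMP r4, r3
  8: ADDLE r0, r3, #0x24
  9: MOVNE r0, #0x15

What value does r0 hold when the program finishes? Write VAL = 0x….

VAL = 0x15

0: ✓ CMP  NZCV=1001
1: · ADDEQ
2: ✓ MOVNE  r0←0x20
3: ✓ MOVLS  r0←0xd8
4: ✓ CMP  NZCV=0011
5: ✓ MOVHI  r0←0xd3
6: · ADDCC
7: ✓ CMP  NZCV=1000
8: ✓ ADDLE  r0←0x15
9: ✓ MOVNE  r0←0x15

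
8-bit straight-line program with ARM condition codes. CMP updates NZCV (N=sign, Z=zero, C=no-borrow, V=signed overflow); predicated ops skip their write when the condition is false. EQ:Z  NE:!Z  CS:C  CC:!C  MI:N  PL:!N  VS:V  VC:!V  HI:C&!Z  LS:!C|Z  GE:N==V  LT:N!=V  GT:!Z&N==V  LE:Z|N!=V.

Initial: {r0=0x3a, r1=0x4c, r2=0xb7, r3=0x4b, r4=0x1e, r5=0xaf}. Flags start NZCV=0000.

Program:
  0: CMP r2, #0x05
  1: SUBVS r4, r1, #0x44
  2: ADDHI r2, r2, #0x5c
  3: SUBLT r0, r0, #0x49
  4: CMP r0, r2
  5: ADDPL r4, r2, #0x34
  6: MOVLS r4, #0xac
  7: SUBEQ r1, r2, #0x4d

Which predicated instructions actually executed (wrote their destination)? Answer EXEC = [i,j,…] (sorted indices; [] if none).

[0] flags=1010 → (cmp)
[1] flags=1010 VS?F → skip
[2] flags=1010 HI?T → r2=0x13
[3] flags=1010 LT?T → r0=0xf1
[4] flags=1010 → (cmp)
[5] flags=1010 PL?F → skip
[6] flags=1010 LS?F → skip
[7] flags=1010 EQ?F → skip

EXEC = [2,3]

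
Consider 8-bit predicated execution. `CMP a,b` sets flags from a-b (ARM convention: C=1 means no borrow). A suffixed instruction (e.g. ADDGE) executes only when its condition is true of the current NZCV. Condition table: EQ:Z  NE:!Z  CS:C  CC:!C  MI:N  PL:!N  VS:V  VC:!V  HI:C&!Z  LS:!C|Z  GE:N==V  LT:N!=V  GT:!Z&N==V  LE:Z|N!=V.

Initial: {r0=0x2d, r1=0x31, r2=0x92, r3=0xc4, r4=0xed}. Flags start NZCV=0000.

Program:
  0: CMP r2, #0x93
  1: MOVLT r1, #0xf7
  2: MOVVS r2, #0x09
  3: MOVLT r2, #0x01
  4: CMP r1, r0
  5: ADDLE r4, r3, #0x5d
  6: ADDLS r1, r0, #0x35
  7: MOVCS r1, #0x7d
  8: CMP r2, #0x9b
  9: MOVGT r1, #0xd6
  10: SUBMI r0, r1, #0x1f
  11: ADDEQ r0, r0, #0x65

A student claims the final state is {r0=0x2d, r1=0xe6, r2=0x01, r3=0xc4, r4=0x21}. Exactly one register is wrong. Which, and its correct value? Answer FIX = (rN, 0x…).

FIX = (r1, 0xd6)

0: ✓ CMP  NZCV=1000
1: ✓ MOVLT  r1←0xf7
2: · MOVVS
3: ✓ MOVLT  r2←0x01
4: ✓ CMP  NZCV=1010
5: ✓ ADDLE  r4←0x21
6: · ADDLS
7: ✓ MOVCS  r1←0x7d
8: ✓ CMP  NZCV=0000
9: ✓ MOVGT  r1←0xd6
10: · SUBMI
11: · ADDEQ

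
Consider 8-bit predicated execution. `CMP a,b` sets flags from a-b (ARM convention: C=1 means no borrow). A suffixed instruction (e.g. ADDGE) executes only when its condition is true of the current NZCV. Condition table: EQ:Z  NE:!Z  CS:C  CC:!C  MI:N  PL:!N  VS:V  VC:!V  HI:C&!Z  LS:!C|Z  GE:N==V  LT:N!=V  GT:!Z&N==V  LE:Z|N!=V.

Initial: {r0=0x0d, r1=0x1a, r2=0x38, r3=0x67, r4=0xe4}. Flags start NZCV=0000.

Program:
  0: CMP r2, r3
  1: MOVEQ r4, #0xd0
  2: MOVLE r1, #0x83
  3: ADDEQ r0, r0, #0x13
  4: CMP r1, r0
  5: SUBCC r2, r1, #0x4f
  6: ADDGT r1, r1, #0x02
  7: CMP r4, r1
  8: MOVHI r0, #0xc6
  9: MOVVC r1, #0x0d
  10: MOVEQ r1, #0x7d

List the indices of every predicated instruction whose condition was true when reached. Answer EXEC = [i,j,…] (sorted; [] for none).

0: ✓ CMP  NZCV=1000
1: · MOVEQ
2: ✓ MOVLE  r1←0x83
3: · ADDEQ
4: ✓ CMP  NZCV=0011
5: · SUBCC
6: · ADDGT
7: ✓ CMP  NZCV=0010
8: ✓ MOVHI  r0←0xc6
9: ✓ MOVVC  r1←0x0d
10: · MOVEQ

EXEC = [2,8,9]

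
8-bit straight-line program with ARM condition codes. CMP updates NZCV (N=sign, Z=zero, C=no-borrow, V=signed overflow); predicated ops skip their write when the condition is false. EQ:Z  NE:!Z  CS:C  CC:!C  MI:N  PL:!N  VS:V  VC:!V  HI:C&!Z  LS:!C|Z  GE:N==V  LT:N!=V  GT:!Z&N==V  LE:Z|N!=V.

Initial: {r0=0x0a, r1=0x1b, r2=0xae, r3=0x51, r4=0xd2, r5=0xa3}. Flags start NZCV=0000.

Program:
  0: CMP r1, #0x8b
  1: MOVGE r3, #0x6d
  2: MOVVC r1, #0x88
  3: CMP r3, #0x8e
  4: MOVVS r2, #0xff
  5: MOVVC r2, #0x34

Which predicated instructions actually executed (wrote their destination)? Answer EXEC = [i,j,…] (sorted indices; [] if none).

0: ✓ CMP  NZCV=1001
1: ✓ MOVGE  r3←0x6d
2: · MOVVC
3: ✓ CMP  NZCV=1001
4: ✓ MOVVS  r2←0xff
5: · MOVVC

EXEC = [1,4]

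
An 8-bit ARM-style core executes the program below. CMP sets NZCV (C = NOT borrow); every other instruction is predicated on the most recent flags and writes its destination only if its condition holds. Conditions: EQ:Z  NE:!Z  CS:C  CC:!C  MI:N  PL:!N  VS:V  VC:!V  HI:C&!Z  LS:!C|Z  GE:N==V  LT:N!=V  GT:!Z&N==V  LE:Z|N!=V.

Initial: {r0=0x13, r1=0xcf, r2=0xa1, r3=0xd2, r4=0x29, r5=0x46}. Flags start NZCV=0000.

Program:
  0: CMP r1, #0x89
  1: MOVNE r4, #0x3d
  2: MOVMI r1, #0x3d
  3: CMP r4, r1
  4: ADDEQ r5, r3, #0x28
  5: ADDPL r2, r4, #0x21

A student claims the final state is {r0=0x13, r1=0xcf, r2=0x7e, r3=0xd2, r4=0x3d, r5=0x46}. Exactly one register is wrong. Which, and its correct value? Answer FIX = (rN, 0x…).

[0] flags=0010 → (cmp)
[1] flags=0010 NE?T → r4=0x3d
[2] flags=0010 MI?F → skip
[3] flags=0000 → (cmp)
[4] flags=0000 EQ?F → skip
[5] flags=0000 PL?T → r2=0x5e

FIX = (r2, 0x5e)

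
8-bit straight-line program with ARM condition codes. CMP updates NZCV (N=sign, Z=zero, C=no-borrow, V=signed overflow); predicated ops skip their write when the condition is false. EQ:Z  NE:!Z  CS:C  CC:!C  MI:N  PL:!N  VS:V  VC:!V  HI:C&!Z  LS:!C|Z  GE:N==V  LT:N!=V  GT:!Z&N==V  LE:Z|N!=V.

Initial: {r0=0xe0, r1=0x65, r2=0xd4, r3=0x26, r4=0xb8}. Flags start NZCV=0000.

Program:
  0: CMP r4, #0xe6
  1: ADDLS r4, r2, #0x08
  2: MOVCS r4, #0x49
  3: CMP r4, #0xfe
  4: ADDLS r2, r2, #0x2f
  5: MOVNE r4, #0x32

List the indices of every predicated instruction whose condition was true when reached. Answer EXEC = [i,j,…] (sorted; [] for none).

[0] flags=1000 → (cmp)
[1] flags=1000 LS?T → r4=0xdc
[2] flags=1000 CS?F → skip
[3] flags=1000 → (cmp)
[4] flags=1000 LS?T → r2=0x03
[5] flags=1000 NE?T → r4=0x32

EXEC = [1,4,5]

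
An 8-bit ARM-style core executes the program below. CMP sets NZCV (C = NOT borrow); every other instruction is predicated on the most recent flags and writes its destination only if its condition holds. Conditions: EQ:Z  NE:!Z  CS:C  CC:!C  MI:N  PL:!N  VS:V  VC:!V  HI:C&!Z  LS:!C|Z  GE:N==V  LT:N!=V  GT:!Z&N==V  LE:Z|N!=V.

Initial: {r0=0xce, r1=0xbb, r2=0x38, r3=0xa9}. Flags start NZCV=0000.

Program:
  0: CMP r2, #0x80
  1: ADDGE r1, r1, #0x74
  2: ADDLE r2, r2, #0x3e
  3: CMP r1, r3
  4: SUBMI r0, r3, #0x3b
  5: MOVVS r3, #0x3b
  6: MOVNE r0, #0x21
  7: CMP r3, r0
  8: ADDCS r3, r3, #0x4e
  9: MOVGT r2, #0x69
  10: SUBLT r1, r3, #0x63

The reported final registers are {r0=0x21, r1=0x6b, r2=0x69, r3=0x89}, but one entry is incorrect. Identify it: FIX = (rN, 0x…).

0: ✓ CMP  NZCV=1001
1: ✓ ADDGE  r1←0x2f
2: · ADDLE
3: ✓ CMP  NZCV=1001
4: ✓ SUBMI  r0←0x6e
5: ✓ MOVVS  r3←0x3b
6: ✓ MOVNE  r0←0x21
7: ✓ CMP  NZCV=0010
8: ✓ ADDCS  r3←0x89
9: ✓ MOVGT  r2←0x69
10: · SUBLT

FIX = (r1, 0x2f)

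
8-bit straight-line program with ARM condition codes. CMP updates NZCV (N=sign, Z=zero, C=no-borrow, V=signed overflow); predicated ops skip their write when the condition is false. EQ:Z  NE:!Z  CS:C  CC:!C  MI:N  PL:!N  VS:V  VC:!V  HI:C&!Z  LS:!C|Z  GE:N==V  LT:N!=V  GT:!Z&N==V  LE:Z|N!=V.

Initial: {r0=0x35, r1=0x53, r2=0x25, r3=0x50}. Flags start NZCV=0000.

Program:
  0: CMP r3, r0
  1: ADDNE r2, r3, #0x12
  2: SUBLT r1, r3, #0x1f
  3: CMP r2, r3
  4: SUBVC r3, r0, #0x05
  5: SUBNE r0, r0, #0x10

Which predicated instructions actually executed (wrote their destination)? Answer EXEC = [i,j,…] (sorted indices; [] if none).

[0] flags=0010 → (cmp)
[1] flags=0010 NE?T → r2=0x62
[2] flags=0010 LT?F → skip
[3] flags=0010 → (cmp)
[4] flags=0010 VC?T → r3=0x30
[5] flags=0010 NE?T → r0=0x25

EXEC = [1,4,5]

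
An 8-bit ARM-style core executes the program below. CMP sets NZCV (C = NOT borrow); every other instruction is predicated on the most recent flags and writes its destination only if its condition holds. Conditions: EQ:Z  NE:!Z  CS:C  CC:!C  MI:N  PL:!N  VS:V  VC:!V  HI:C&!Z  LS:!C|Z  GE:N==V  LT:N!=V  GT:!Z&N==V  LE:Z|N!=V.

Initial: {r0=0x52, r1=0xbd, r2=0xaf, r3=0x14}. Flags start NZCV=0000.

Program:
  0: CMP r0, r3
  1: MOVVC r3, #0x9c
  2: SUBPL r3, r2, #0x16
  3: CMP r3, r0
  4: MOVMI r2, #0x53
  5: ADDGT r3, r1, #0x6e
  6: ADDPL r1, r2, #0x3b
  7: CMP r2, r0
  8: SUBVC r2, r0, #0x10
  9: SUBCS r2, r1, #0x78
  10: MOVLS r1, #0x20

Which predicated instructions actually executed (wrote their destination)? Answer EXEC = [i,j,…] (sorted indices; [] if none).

EXEC = [1,2,6,9]

0: ✓ CMP  NZCV=0010
1: ✓ MOVVC  r3←0x9c
2: ✓ SUBPL  r3←0x99
3: ✓ CMP  NZCV=0011
4: · MOVMI
5: · ADDGT
6: ✓ ADDPL  r1←0xea
7: ✓ CMP  NZCV=0011
8: · SUBVC
9: ✓ SUBCS  r2←0x72
10: · MOVLS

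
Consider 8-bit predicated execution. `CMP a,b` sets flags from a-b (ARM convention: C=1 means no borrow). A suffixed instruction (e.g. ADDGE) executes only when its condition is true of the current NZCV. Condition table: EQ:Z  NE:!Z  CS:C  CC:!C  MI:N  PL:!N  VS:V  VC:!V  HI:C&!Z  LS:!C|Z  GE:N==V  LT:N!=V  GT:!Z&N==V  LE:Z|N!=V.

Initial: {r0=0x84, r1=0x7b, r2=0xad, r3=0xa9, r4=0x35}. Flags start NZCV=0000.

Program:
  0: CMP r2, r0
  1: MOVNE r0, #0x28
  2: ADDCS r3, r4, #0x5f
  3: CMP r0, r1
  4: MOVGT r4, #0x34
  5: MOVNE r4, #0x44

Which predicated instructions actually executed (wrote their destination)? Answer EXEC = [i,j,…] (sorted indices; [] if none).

0: ✓ CMP  NZCV=0010
1: ✓ MOVNE  r0←0x28
2: ✓ ADDCS  r3←0x94
3: ✓ CMP  NZCV=1000
4: · MOVGT
5: ✓ MOVNE  r4←0x44

EXEC = [1,2,5]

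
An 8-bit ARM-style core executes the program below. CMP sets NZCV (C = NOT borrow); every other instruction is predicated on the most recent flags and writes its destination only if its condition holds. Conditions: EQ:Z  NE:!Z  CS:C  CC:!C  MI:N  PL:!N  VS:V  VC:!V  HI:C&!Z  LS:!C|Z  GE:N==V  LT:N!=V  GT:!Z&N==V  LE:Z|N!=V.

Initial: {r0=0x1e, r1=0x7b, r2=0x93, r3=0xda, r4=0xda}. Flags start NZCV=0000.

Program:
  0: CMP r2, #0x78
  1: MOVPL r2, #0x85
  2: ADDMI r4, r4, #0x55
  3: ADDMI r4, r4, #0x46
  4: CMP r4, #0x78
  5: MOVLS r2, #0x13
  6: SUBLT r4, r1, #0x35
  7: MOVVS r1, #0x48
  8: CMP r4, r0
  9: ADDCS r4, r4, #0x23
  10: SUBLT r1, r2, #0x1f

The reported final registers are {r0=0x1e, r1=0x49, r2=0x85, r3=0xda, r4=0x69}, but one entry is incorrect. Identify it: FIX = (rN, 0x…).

0: ✓ CMP  NZCV=0011
1: ✓ MOVPL  r2←0x85
2: · ADDMI
3: · ADDMI
4: ✓ CMP  NZCV=0011
5: · MOVLS
6: ✓ SUBLT  r4←0x46
7: ✓ MOVVS  r1←0x48
8: ✓ CMP  NZCV=0010
9: ✓ ADDCS  r4←0x69
10: · SUBLT

FIX = (r1, 0x48)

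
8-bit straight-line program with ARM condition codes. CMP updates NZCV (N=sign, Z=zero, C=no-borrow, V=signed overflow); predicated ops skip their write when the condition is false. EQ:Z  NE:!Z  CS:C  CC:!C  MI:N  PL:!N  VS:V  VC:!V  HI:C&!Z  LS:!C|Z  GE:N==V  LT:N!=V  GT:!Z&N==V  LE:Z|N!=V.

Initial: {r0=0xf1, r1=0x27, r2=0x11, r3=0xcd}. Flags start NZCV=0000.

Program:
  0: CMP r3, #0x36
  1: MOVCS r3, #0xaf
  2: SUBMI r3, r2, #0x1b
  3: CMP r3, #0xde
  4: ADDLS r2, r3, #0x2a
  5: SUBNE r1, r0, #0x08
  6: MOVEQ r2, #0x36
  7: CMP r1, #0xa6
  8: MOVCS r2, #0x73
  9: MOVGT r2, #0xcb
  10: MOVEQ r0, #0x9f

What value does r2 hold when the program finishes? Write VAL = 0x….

VAL = 0xcb

0: ✓ CMP  NZCV=1010
1: ✓ MOVCS  r3←0xaf
2: ✓ SUBMI  r3←0xf6
3: ✓ CMP  NZCV=0010
4: · ADDLS
5: ✓ SUBNE  r1←0xe9
6: · MOVEQ
7: ✓ CMP  NZCV=0010
8: ✓ MOVCS  r2←0x73
9: ✓ MOVGT  r2←0xcb
10: · MOVEQ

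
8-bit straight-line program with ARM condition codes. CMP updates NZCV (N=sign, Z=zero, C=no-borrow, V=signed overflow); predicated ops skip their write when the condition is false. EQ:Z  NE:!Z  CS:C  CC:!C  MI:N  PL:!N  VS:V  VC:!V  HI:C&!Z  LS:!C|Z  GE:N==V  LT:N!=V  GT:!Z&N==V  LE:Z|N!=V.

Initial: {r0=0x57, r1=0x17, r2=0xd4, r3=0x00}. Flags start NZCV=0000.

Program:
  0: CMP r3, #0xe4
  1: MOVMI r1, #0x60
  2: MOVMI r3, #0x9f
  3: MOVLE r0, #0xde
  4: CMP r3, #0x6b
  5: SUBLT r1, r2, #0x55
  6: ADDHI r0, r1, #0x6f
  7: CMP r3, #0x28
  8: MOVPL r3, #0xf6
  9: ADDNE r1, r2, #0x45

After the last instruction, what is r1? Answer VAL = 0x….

0: ✓ CMP  NZCV=0000
1: · MOVMI
2: · MOVMI
3: · MOVLE
4: ✓ CMP  NZCV=1000
5: ✓ SUBLT  r1←0x7f
6: · ADDHI
7: ✓ CMP  NZCV=1000
8: · MOVPL
9: ✓ ADDNE  r1←0x19

VAL = 0x19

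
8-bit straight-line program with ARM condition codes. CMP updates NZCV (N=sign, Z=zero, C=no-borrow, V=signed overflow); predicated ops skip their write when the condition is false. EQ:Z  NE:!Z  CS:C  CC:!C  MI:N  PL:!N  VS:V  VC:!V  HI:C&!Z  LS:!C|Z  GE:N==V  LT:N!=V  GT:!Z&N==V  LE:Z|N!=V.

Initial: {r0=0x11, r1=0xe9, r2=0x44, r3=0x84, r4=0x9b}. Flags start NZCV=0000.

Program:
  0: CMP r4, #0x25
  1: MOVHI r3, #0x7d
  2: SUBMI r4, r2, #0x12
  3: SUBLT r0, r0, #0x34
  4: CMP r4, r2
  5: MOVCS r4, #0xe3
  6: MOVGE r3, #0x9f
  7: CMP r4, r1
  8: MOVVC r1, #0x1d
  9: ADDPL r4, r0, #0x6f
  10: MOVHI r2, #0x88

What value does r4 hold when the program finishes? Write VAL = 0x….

[0] flags=0011 → (cmp)
[1] flags=0011 HI?T → r3=0x7d
[2] flags=0011 MI?F → skip
[3] flags=0011 LT?T → r0=0xdd
[4] flags=0011 → (cmp)
[5] flags=0011 CS?T → r4=0xe3
[6] flags=0011 GE?F → skip
[7] flags=1000 → (cmp)
[8] flags=1000 VC?T → r1=0x1d
[9] flags=1000 PL?F → skip
[10] flags=1000 HI?F → skip

VAL = 0xe3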